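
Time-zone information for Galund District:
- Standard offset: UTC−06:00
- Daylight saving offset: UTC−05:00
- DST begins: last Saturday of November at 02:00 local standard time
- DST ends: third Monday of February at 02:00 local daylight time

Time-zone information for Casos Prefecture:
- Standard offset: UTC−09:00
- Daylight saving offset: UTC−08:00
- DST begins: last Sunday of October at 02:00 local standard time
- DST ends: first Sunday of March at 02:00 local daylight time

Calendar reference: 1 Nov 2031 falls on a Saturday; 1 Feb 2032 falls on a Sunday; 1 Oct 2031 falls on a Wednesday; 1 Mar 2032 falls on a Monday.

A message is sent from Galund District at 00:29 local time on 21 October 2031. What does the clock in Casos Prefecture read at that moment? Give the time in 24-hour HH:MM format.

1 November 2031 is a Saturday, so Saturdays fall on 1, 8, 15, 22, 29; the last is November 29.
1 February 2032 is a Sunday, so the first Monday is February 2 and the third is February 16.
21 October 2031 does not fall between 29 November 2031 and 16 February 2032, so daylight saving is not in effect and Galund District is at UTC−06:00.
00:29 Galund District + 6h = 06:29 UTC.
1 October 2031 is a Wednesday, so Sundays fall on 5, 12, 19, 26; the last is October 26.
1 March 2032 is a Monday, so the first Sunday is March 7.
At the standard offset (UTC−09:00), 06:29 UTC − 9h = 21:29 Casos Prefecture standard time (rolling into the previous day, 20 October 2031).
The standard-time date in Casos Prefecture, 20 October 2031, does not fall between 26 October 2031 and 7 March 2032, so daylight saving is not in effect and Casos Prefecture is at UTC−09:00.
06:29 UTC − 9h = 21:29 Casos Prefecture (rolling into the previous day, 20 October 2031).

21:29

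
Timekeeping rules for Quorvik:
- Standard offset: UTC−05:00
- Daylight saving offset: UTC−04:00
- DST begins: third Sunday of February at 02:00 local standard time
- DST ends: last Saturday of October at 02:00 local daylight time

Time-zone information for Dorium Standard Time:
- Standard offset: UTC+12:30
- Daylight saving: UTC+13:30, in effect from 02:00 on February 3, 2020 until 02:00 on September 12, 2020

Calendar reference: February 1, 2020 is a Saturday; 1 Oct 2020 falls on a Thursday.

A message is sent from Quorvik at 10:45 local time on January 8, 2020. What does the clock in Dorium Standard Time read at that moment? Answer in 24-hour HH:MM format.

04:15

1 February 2020 is a Saturday, so the first Sunday is February 2 and the third is February 16.
1 October 2020 is a Thursday, so Saturdays fall on 3, 10, 17, 24, 31; the last is October 31.
Daylight saving runs 16 February – 31 October; January 8, 2020 is outside that window, so Quorvik is on standard time at UTC−05:00.
10:45 Quorvik + 5h = 15:45 UTC.
At the standard offset (UTC+12:30), 15:45 UTC + 12h30m = 04:15 Dorium Standard Time standard time (rolling into the next day, 9 January 2020).
Daylight saving runs 3 February – 12 September; the standard-time date in Dorium Standard Time, January 9, 2020, is outside that window, so Dorium Standard Time is on standard time at UTC+12:30.
15:45 UTC + 12h30m = 04:15 Dorium Standard Time (rolling into the next day, 9 January 2020).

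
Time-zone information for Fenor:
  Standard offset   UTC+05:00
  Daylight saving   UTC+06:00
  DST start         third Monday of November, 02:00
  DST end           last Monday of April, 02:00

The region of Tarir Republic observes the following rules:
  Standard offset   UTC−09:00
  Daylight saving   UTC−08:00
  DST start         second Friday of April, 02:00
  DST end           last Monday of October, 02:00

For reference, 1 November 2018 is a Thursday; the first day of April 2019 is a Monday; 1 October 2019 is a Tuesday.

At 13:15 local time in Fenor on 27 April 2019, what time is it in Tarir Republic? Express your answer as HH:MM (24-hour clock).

23:15

1 November 2018 is a Thursday, so the first Monday is November 5 and the third is November 19.
1 April 2019 is a Monday, so Mondays fall on 1, 8, 15, 22, 29; the last is April 29.
27 April 2019 lies within the daylight-saving period (19 November 2018 – 29 April 2019), so Fenor is on daylight time, UTC+06:00.
13:15 Fenor − 6h = 07:15 UTC.
1 April 2019 is a Monday, so the first Friday is April 5 and the second is April 12.
1 October 2019 is a Tuesday, so Mondays fall on 7, 14, 21, 28; the last is October 28.
At the standard offset (UTC−09:00), 07:15 UTC − 9h = 22:15 Tarir Republic standard time (rolling into the previous day, 26 April 2019).
Daylight saving runs 12 April – 28 October; the standard-time date in Tarir Republic, 26 April 2019, is inside that window, so Tarir Republic is at UTC−08:00.
07:15 UTC − 8h = 23:15 Tarir Republic (rolling into the previous day, 26 April 2019).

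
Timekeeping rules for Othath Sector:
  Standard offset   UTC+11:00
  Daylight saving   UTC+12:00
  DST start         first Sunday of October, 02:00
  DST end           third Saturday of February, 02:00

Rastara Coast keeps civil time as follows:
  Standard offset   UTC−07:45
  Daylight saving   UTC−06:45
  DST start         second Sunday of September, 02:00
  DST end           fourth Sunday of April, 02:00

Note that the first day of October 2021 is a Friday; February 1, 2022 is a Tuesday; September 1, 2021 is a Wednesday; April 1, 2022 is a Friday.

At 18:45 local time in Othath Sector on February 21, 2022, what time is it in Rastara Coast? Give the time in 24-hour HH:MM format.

1 October 2021 is a Friday, so the first Sunday is October 3.
1 February 2022 is a Tuesday, so the first Saturday is February 5 and the third is February 19.
February 21, 2022 is outside the daylight-saving period (3 October 2021 – 19 February 2022), so Othath Sector is on standard time, UTC+11:00.
18:45 Othath Sector − 11h = 07:45 UTC.
1 September 2021 is a Wednesday, so the first Sunday is September 5 and the second is September 12.
1 April 2022 is a Friday, so the first Sunday is April 3 and the fourth is April 24.
At the standard offset (UTC−07:45), 07:45 UTC − 7h45m = 00:00 Rastara Coast standard time.
Daylight saving runs 12 September 2021 – 24 April 2022; the standard-time date in Rastara Coast, February 21, 2022, is inside that window, so Rastara Coast is at UTC−06:45.
07:45 UTC − 6h45m = 01:00 Rastara Coast.

01:00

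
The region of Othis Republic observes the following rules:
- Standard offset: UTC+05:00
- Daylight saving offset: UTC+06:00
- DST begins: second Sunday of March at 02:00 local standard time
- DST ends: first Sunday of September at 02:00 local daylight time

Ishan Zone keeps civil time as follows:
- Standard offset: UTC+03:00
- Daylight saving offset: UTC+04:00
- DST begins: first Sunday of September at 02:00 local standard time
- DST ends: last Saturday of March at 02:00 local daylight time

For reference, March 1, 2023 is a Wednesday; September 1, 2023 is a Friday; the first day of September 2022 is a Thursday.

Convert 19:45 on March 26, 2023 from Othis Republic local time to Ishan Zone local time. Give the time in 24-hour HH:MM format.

16:45

1 March 2023 is a Wednesday, so the first Sunday is March 5 and the second is March 12.
1 September 2023 is a Friday, so the first Sunday is September 3.
March 26, 2023 lies within the daylight-saving period (12 March – 3 September), so Othis Republic is on daylight time, UTC+06:00.
19:45 Othis Republic − 6h = 13:45 UTC.
1 September 2022 is a Thursday, so the first Sunday is September 4.
1 March 2023 is a Wednesday, so Saturdays fall on 4, 11, 18, 25; the last is March 25.
At the standard offset (UTC+03:00), 13:45 UTC + 3h = 16:45 Ishan Zone standard time.
Daylight saving runs 4 September 2022 – 25 March 2023; the standard-time date in Ishan Zone, March 26, 2023, is outside that window, so Ishan Zone is on standard time at UTC+03:00.
13:45 UTC + 3h = 16:45 Ishan Zone.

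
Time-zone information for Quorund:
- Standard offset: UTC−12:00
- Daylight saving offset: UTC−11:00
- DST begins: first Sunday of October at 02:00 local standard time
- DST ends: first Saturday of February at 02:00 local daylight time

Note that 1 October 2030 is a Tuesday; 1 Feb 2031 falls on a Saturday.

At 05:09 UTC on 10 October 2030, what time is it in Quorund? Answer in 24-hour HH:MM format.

1 October 2030 is a Tuesday, so the first Sunday is October 6.
1 February 2031 is a Saturday, so the first Saturday is February 1.
At the standard offset (UTC−12:00), 05:09 UTC − 12h = 17:09 Quorund standard time (rolling into the previous day, 9 October 2030).
Daylight saving runs 6 October 2030 – 1 February 2031; the standard-time date in Quorund, 9 October 2030, is inside that window, so Quorund is at UTC−11:00.
05:09 UTC − 11h = 18:09 local (rolling into the previous day, 9 October 2030).

18:09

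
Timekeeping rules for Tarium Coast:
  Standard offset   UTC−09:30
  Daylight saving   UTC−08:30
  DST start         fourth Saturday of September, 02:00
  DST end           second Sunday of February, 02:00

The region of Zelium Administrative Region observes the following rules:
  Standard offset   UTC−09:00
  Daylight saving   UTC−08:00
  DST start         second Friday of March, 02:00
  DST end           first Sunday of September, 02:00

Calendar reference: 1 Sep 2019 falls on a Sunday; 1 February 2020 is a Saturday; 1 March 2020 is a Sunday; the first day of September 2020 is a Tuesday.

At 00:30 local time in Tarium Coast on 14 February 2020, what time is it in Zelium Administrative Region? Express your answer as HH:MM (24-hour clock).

01:00

1 September 2019 is a Sunday, so the first Saturday is September 7 and the fourth is September 28.
1 February 2020 is a Saturday, so the first Sunday is February 2 and the second is February 9.
Daylight saving runs 28 September 2019 – 9 February 2020; 14 February 2020 is outside that window, so Tarium Coast is on standard time at UTC−09:30.
00:30 Tarium Coast + 9h30m = 10:00 UTC.
1 March 2020 is a Sunday, so the first Friday is March 6 and the second is March 13.
1 September 2020 is a Tuesday, so the first Sunday is September 6.
At the standard offset (UTC−09:00), 10:00 UTC − 9h = 01:00 Zelium Administrative Region standard time.
The standard-time date in Zelium Administrative Region, 14 February 2020, is outside the daylight-saving period (13 March – 6 September), so Zelium Administrative Region is on standard time, UTC−09:00.
10:00 UTC − 9h = 01:00 Zelium Administrative Region.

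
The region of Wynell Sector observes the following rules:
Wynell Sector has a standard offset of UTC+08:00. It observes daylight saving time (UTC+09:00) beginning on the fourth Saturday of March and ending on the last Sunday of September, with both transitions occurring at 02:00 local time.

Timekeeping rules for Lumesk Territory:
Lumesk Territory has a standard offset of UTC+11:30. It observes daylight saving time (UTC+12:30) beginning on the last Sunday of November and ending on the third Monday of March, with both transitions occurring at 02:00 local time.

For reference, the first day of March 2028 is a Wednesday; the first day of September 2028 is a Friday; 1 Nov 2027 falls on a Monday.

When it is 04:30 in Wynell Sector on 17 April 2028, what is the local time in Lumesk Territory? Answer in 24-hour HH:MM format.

1 March 2028 is a Wednesday, so the first Saturday is March 4 and the fourth is March 25.
1 September 2028 is a Friday, so Sundays fall on 3, 10, 17, 24; the last is September 24.
Daylight saving runs 25 March – 24 September; 17 April 2028 is inside that window, so Wynell Sector is at UTC+09:00.
04:30 Wynell Sector − 9h = 19:30 UTC (rolling into the previous day, 16 April 2028).
1 November 2027 is a Monday, so Sundays fall on 7, 14, 21, 28; the last is November 28.
1 March 2028 is a Wednesday, so the first Monday is March 6 and the third is March 20.
At the standard offset (UTC+11:30), 19:30 UTC + 11h30m = 07:00 Lumesk Territory standard time (rolling into the next day, 17 April 2028).
The standard-time date in Lumesk Territory, 17 April 2028, does not fall between 28 November 2027 and 20 March 2028, so daylight saving is not in effect and Lumesk Territory is at UTC+11:30.
19:30 UTC + 11h30m = 07:00 Lumesk Territory (rolling into the next day, 17 April 2028).

07:00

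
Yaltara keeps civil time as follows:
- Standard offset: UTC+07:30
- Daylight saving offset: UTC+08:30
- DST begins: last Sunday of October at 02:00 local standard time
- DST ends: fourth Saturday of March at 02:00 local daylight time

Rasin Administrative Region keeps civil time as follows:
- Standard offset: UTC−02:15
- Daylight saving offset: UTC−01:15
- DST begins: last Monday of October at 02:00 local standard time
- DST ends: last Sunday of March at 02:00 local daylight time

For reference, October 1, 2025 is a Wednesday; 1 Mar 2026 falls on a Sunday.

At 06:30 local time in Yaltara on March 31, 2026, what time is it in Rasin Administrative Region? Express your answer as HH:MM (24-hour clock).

20:45

1 October 2025 is a Wednesday, so Sundays fall on 5, 12, 19, 26; the last is October 26.
1 March 2026 is a Sunday, so the first Saturday is March 7 and the fourth is March 28.
Daylight saving runs 26 October 2025 – 28 March 2026; March 31, 2026 is outside that window, so Yaltara is on standard time at UTC+07:30.
06:30 Yaltara − 7h30m = 23:00 UTC (rolling into the previous day, 30 March 2026).
1 October 2025 is a Wednesday, so Mondays fall on 6, 13, 20, 27; the last is October 27.
1 March 2026 is a Sunday, so Sundays fall on 1, 8, 15, 22, 29; the last is March 29.
At the standard offset (UTC−02:15), 23:00 UTC − 2h15m = 20:45 Rasin Administrative Region standard time.
The standard-time date in Rasin Administrative Region, March 30, 2026, does not fall between 27 October 2025 and 29 March 2026, so daylight saving is not in effect and Rasin Administrative Region is at UTC−02:15.
23:00 UTC − 2h15m = 20:45 Rasin Administrative Region.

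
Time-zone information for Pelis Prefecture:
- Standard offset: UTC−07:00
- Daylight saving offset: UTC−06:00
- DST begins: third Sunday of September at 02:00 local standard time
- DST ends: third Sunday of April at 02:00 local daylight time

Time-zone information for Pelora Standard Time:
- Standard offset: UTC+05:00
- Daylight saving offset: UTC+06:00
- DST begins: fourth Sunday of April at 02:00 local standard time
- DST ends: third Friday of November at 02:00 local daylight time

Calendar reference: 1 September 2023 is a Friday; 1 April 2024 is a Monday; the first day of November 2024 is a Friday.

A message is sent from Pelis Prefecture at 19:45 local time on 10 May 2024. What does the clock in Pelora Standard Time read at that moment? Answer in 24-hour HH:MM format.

1 September 2023 is a Friday, so the first Sunday is September 3 and the third is September 17.
1 April 2024 is a Monday, so the first Sunday is April 7 and the third is April 21.
10 May 2024 does not fall between 17 September 2023 and 21 April 2024, so daylight saving is not in effect and Pelis Prefecture is at UTC−07:00.
19:45 Pelis Prefecture + 7h = 02:45 UTC (rolling into the next day, 11 May 2024).
1 April 2024 is a Monday, so the first Sunday is April 7 and the fourth is April 28.
1 November 2024 is a Friday, so the first Friday is November 1 and the third is November 15.
At the standard offset (UTC+05:00), 02:45 UTC + 5h = 07:45 Pelora Standard Time standard time.
The standard-time date in Pelora Standard Time, 11 May 2024, falls between 28 April and 15 November, so daylight saving is in effect and Pelora Standard Time is at UTC+06:00.
02:45 UTC + 6h = 08:45 Pelora Standard Time.

08:45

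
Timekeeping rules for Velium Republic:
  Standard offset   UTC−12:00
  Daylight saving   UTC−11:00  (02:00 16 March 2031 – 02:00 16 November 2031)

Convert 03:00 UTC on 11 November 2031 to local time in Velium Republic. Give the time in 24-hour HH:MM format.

At the standard offset (UTC−12:00), 03:00 UTC − 12h = 15:00 Velium Republic standard time (rolling into the previous day, 10 November 2031).
The standard-time date in Velium Republic, 10 November 2031, falls between 16 March and 16 November, so daylight saving is in effect and Velium Republic is at UTC−11:00.
03:00 UTC − 11h = 16:00 local (rolling into the previous day, 10 November 2031).

16:00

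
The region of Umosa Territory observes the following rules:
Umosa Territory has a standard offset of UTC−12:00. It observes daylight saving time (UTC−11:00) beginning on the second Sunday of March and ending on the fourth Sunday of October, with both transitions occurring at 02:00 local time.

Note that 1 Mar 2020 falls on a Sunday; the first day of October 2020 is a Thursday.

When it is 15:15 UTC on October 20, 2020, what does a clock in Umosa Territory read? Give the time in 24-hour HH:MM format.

04:15

1 March 2020 is a Sunday, so the first Sunday is March 1 and the second is March 8.
1 October 2020 is a Thursday, so the first Sunday is October 4 and the fourth is October 25.
At the standard offset (UTC−12:00), 15:15 UTC − 12h = 03:15 Umosa Territory standard time.
The standard-time date in Umosa Territory, October 20, 2020, falls between 8 March and 25 October, so daylight saving is in effect and Umosa Territory is at UTC−11:00.
15:15 UTC − 11h = 04:15 local.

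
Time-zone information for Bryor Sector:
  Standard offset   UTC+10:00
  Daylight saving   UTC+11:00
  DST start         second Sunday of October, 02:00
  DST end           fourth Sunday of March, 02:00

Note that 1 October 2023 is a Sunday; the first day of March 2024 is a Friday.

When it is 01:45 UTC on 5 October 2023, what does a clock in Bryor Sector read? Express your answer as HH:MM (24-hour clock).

1 October 2023 is a Sunday, so the first Sunday is October 1 and the second is October 8.
1 March 2024 is a Friday, so the first Sunday is March 3 and the fourth is March 24.
At the standard offset (UTC+10:00), 01:45 UTC + 10h = 11:45 Bryor Sector standard time.
The standard-time date in Bryor Sector, 5 October 2023, is outside the daylight-saving period (8 October 2023 – 24 March 2024), so Bryor Sector is on standard time, UTC+10:00.
01:45 UTC + 10h = 11:45 local.

11:45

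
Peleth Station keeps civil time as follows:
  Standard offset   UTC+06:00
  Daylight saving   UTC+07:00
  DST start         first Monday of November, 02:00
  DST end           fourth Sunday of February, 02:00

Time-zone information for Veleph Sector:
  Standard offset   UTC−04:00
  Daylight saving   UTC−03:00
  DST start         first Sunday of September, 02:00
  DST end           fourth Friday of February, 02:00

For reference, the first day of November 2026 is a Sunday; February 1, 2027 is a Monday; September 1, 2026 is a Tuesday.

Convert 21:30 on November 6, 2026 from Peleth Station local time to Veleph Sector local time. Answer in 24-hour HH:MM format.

11:30

1 November 2026 is a Sunday, so the first Monday is November 2.
1 February 2027 is a Monday, so the first Sunday is February 7 and the fourth is February 28.
November 6, 2026 falls between 2 November 2026 and 28 February 2027, so daylight saving is in effect and Peleth Station is at UTC+07:00.
21:30 Peleth Station − 7h = 14:30 UTC.
1 September 2026 is a Tuesday, so the first Sunday is September 6.
1 February 2027 is a Monday, so the first Friday is February 5 and the fourth is February 26.
At the standard offset (UTC−04:00), 14:30 UTC − 4h = 10:30 Veleph Sector standard time.
The standard-time date in Veleph Sector, November 6, 2026, falls between 6 September 2026 and 26 February 2027, so daylight saving is in effect and Veleph Sector is at UTC−03:00.
14:30 UTC − 3h = 11:30 Veleph Sector.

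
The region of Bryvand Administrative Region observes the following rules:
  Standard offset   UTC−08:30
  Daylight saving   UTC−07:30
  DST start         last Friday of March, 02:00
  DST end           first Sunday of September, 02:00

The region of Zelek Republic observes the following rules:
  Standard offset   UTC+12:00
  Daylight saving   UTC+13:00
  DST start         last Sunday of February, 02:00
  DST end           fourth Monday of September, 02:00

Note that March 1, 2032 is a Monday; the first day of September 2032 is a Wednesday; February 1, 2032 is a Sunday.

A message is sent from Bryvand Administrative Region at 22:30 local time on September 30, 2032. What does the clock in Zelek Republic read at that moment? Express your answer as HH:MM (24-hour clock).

1 March 2032 is a Monday, so Fridays fall on 5, 12, 19, 26; the last is March 26.
1 September 2032 is a Wednesday, so the first Sunday is September 5.
September 30, 2032 does not fall between 26 March and 5 September, so daylight saving is not in effect and Bryvand Administrative Region is at UTC−08:30.
22:30 Bryvand Administrative Region + 8h30m = 07:00 UTC (rolling into the next day, 1 October 2032).
1 February 2032 is a Sunday, so Sundays fall on 1, 8, 15, 22, 29; the last is February 29.
1 September 2032 is a Wednesday, so the first Monday is September 6 and the fourth is September 27.
At the standard offset (UTC+12:00), 07:00 UTC + 12h = 19:00 Zelek Republic standard time.
The standard-time date in Zelek Republic, October 1, 2032, is outside the daylight-saving period (29 February – 27 September), so Zelek Republic is on standard time, UTC+12:00.
07:00 UTC + 12h = 19:00 Zelek Republic.

19:00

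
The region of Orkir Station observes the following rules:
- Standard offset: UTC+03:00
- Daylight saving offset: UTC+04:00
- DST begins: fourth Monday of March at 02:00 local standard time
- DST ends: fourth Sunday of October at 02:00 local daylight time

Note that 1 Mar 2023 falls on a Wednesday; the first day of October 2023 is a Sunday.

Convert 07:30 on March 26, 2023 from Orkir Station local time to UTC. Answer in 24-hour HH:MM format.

04:30

1 March 2023 is a Wednesday, so the first Monday is March 6 and the fourth is March 27.
1 October 2023 is a Sunday, so the first Sunday is October 1 and the fourth is October 22.
Daylight saving runs 27 March – 22 October; March 26, 2023 is outside that window, so Orkir Station is on standard time at UTC+03:00.
07:30 local − 3h = 04:30 UTC.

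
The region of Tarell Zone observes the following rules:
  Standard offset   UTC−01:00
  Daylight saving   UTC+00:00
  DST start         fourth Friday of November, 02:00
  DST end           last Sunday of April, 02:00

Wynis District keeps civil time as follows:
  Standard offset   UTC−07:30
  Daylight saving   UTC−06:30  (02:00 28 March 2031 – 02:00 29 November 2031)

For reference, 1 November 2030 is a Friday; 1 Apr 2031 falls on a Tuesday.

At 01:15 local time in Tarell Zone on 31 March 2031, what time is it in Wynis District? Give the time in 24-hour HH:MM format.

18:45

1 November 2030 is a Friday, so the first Friday is November 1 and the fourth is November 22.
1 April 2031 is a Tuesday, so Sundays fall on 6, 13, 20, 27; the last is April 27.
31 March 2031 lies within the daylight-saving period (22 November 2030 – 27 April 2031), so Tarell Zone is on daylight time, UTC+00:00.
01:15 Tarell Zone − 0h = 01:15 UTC.
At the standard offset (UTC−07:30), 01:15 UTC − 7h30m = 17:45 Wynis District standard time (rolling into the previous day, 30 March 2031).
The standard-time date in Wynis District, 30 March 2031, falls between 28 March and 29 November, so daylight saving is in effect and Wynis District is at UTC−06:30.
01:15 UTC − 6h30m = 18:45 Wynis District (rolling into the previous day, 30 March 2031).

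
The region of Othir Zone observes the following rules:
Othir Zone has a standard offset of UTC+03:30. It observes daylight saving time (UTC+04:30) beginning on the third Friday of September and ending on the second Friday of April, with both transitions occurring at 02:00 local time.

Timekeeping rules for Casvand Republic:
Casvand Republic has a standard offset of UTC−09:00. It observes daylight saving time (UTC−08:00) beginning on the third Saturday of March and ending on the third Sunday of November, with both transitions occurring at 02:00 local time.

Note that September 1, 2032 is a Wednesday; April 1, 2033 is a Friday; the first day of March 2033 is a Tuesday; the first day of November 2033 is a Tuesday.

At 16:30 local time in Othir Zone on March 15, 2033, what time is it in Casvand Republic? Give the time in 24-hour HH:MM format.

03:00

1 September 2032 is a Wednesday, so the first Friday is September 3 and the third is September 17.
1 April 2033 is a Friday, so the first Friday is April 1 and the second is April 8.
March 15, 2033 lies within the daylight-saving period (17 September 2032 – 8 April 2033), so Othir Zone is on daylight time, UTC+04:30.
16:30 Othir Zone − 4h30m = 12:00 UTC.
1 March 2033 is a Tuesday, so the first Saturday is March 5 and the third is March 19.
1 November 2033 is a Tuesday, so the first Sunday is November 6 and the third is November 20.
At the standard offset (UTC−09:00), 12:00 UTC − 9h = 03:00 Casvand Republic standard time.
The standard-time date in Casvand Republic, March 15, 2033, does not fall between 19 March and 20 November, so daylight saving is not in effect and Casvand Republic is at UTC−09:00.
12:00 UTC − 9h = 03:00 Casvand Republic.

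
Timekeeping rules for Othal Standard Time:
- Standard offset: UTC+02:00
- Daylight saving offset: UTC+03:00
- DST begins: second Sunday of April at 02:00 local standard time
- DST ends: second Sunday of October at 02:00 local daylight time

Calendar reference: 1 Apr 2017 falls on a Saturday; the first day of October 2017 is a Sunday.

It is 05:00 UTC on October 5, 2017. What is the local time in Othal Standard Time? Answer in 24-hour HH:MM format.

1 April 2017 is a Saturday, so the first Sunday is April 2 and the second is April 9.
1 October 2017 is a Sunday, so the first Sunday is October 1 and the second is October 8.
At the standard offset (UTC+02:00), 05:00 UTC + 2h = 07:00 Othal Standard Time standard time.
The standard-time date in Othal Standard Time, October 5, 2017, lies within the daylight-saving period (9 April – 8 October), so Othal Standard Time is on daylight time, UTC+03:00.
05:00 UTC + 3h = 08:00 local.

08:00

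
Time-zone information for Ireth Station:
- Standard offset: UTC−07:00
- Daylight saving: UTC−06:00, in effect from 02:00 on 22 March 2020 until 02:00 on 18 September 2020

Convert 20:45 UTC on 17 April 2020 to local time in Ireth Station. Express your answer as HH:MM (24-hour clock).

14:45

At the standard offset (UTC−07:00), 20:45 UTC − 7h = 13:45 Ireth Station standard time.
The standard-time date in Ireth Station, 17 April 2020, lies within the daylight-saving period (22 March – 18 September), so Ireth Station is on daylight time, UTC−06:00.
20:45 UTC − 6h = 14:45 local.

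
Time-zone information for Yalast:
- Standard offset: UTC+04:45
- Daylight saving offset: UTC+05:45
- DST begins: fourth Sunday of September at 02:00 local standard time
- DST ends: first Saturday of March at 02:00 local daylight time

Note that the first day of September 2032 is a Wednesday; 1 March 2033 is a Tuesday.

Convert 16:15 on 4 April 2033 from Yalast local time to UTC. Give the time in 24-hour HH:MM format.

11:30

1 September 2032 is a Wednesday, so the first Sunday is September 5 and the fourth is September 26.
1 March 2033 is a Tuesday, so the first Saturday is March 5.
4 April 2033 is outside the daylight-saving period (26 September 2032 – 5 March 2033), so Yalast is on standard time, UTC+04:45.
16:15 local − 4h45m = 11:30 UTC.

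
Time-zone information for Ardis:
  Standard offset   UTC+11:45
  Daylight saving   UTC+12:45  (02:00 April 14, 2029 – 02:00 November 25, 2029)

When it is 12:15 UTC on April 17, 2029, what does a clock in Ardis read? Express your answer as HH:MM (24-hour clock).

01:00

At the standard offset (UTC+11:45), 12:15 UTC + 11h45m = 00:00 Ardis standard time (rolling into the next day, 18 April 2029).
Daylight saving runs 14 April – 25 November; the standard-time date in Ardis, April 18, 2029, is inside that window, so Ardis is at UTC+12:45.
12:15 UTC + 12h45m = 01:00 local (rolling into the next day, 18 April 2029).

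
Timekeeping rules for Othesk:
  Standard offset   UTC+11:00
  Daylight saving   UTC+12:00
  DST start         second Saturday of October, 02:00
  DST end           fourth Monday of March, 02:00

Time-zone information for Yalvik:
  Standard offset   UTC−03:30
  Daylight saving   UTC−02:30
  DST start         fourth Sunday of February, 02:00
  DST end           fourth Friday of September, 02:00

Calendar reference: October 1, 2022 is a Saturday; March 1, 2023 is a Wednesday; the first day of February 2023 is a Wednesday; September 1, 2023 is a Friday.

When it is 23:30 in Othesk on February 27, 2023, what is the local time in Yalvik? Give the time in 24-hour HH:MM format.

09:00

1 October 2022 is a Saturday, so the first Saturday is October 1 and the second is October 8.
1 March 2023 is a Wednesday, so the first Monday is March 6 and the fourth is March 27.
February 27, 2023 lies within the daylight-saving period (8 October 2022 – 27 March 2023), so Othesk is on daylight time, UTC+12:00.
23:30 Othesk − 12h = 11:30 UTC.
1 February 2023 is a Wednesday, so the first Sunday is February 5 and the fourth is February 26.
1 September 2023 is a Friday, so the first Friday is September 1 and the fourth is September 22.
At the standard offset (UTC−03:30), 11:30 UTC − 3h30m = 08:00 Yalvik standard time.
The standard-time date in Yalvik, February 27, 2023, lies within the daylight-saving period (26 February – 22 September), so Yalvik is on daylight time, UTC−02:30.
11:30 UTC − 2h30m = 09:00 Yalvik.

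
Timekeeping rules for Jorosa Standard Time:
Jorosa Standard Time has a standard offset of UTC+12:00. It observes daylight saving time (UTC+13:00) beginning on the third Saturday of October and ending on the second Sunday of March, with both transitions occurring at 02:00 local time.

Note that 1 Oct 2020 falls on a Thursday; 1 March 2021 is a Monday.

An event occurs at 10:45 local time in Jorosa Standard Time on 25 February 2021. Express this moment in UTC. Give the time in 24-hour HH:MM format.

21:45

1 October 2020 is a Thursday, so the first Saturday is October 3 and the third is October 17.
1 March 2021 is a Monday, so the first Sunday is March 7 and the second is March 14.
25 February 2021 lies within the daylight-saving period (17 October 2020 – 14 March 2021), so Jorosa Standard Time is on daylight time, UTC+13:00.
10:45 local − 13h = 21:45 UTC (rolling into the previous day, 24 February 2021).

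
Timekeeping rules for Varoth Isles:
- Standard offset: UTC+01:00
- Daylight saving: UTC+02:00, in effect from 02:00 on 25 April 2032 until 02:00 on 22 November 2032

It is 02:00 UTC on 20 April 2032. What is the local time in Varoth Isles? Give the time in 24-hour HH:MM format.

03:00

At the standard offset (UTC+01:00), 02:00 UTC + 1h = 03:00 Varoth Isles standard time.
The standard-time date in Varoth Isles, 20 April 2032, is outside the daylight-saving period (25 April – 22 November), so Varoth Isles is on standard time, UTC+01:00.
02:00 UTC + 1h = 03:00 local.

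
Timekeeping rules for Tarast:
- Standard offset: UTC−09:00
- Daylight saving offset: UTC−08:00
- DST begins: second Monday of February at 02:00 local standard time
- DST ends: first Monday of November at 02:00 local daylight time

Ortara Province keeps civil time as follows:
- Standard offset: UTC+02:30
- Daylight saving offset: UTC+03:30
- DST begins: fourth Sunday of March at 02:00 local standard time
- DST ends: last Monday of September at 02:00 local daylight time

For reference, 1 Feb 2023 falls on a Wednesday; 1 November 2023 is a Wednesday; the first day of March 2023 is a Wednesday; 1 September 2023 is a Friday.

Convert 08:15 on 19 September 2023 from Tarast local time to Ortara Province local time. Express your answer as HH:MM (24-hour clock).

1 February 2023 is a Wednesday, so the first Monday is February 6 and the second is February 13.
1 November 2023 is a Wednesday, so the first Monday is November 6.
19 September 2023 lies within the daylight-saving period (13 February – 6 November), so Tarast is on daylight time, UTC−08:00.
08:15 Tarast + 8h = 16:15 UTC.
1 March 2023 is a Wednesday, so the first Sunday is March 5 and the fourth is March 26.
1 September 2023 is a Friday, so Mondays fall on 4, 11, 18, 25; the last is September 25.
At the standard offset (UTC+02:30), 16:15 UTC + 2h30m = 18:45 Ortara Province standard time.
The standard-time date in Ortara Province, 19 September 2023, falls between 26 March and 25 September, so daylight saving is in effect and Ortara Province is at UTC+03:30.
16:15 UTC + 3h30m = 19:45 Ortara Province.

19:45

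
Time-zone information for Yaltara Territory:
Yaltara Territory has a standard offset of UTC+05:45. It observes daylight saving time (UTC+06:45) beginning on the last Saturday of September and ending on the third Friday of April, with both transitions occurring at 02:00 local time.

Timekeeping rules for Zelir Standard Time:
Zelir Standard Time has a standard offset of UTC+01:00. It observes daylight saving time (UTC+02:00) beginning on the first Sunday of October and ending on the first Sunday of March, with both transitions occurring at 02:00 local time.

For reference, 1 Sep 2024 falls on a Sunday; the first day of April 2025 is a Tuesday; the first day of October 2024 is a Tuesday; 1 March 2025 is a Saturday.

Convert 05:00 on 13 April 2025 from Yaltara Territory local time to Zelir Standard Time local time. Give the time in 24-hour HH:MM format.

1 September 2024 is a Sunday, so Saturdays fall on 7, 14, 21, 28; the last is September 28.
1 April 2025 is a Tuesday, so the first Friday is April 4 and the third is April 18.
13 April 2025 falls between 28 September 2024 and 18 April 2025, so daylight saving is in effect and Yaltara Territory is at UTC+06:45.
05:00 Yaltara Territory − 6h45m = 22:15 UTC (rolling into the previous day, 12 April 2025).
1 October 2024 is a Tuesday, so the first Sunday is October 6.
1 March 2025 is a Saturday, so the first Sunday is March 2.
At the standard offset (UTC+01:00), 22:15 UTC + 1h = 23:15 Zelir Standard Time standard time.
The standard-time date in Zelir Standard Time, 12 April 2025, does not fall between 6 October 2024 and 2 March 2025, so daylight saving is not in effect and Zelir Standard Time is at UTC+01:00.
22:15 UTC + 1h = 23:15 Zelir Standard Time.

23:15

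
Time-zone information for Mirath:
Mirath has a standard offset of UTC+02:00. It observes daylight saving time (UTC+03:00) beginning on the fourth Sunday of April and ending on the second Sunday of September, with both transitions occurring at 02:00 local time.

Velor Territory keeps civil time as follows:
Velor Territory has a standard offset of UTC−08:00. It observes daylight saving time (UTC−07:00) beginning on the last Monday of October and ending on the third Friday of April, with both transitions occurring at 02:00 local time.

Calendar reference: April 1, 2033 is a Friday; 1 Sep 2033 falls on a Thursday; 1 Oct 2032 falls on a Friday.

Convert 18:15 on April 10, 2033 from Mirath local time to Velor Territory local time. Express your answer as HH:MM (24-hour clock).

09:15

1 April 2033 is a Friday, so the first Sunday is April 3 and the fourth is April 24.
1 September 2033 is a Thursday, so the first Sunday is September 4 and the second is September 11.
April 10, 2033 is outside the daylight-saving period (24 April – 11 September), so Mirath is on standard time, UTC+02:00.
18:15 Mirath − 2h = 16:15 UTC.
1 October 2032 is a Friday, so Mondays fall on 4, 11, 18, 25; the last is October 25.
1 April 2033 is a Friday, so the first Friday is April 1 and the third is April 15.
At the standard offset (UTC−08:00), 16:15 UTC − 8h = 08:15 Velor Territory standard time.
Daylight saving runs 25 October 2032 – 15 April 2033; the standard-time date in Velor Territory, April 10, 2033, is inside that window, so Velor Territory is at UTC−07:00.
16:15 UTC − 7h = 09:15 Velor Territory.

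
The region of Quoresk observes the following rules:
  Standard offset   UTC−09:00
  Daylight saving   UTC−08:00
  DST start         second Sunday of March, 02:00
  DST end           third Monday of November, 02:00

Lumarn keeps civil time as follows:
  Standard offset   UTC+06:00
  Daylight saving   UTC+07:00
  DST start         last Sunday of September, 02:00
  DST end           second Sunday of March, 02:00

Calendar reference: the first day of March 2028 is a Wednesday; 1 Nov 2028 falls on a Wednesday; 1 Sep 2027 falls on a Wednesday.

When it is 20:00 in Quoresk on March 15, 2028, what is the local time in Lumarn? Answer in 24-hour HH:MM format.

1 March 2028 is a Wednesday, so the first Sunday is March 5 and the second is March 12.
1 November 2028 is a Wednesday, so the first Monday is November 6 and the third is November 20.
Daylight saving runs 12 March – 20 November; March 15, 2028 is inside that window, so Quoresk is at UTC−08:00.
20:00 Quoresk + 8h = 04:00 UTC (rolling into the next day, 16 March 2028).
1 September 2027 is a Wednesday, so Sundays fall on 5, 12, 19, 26; the last is September 26.
1 March 2028 is a Wednesday, so the first Sunday is March 5 and the second is March 12.
At the standard offset (UTC+06:00), 04:00 UTC + 6h = 10:00 Lumarn standard time.
Daylight saving runs 26 September 2027 – 12 March 2028; the standard-time date in Lumarn, March 16, 2028, is outside that window, so Lumarn is on standard time at UTC+06:00.
04:00 UTC + 6h = 10:00 Lumarn.

10:00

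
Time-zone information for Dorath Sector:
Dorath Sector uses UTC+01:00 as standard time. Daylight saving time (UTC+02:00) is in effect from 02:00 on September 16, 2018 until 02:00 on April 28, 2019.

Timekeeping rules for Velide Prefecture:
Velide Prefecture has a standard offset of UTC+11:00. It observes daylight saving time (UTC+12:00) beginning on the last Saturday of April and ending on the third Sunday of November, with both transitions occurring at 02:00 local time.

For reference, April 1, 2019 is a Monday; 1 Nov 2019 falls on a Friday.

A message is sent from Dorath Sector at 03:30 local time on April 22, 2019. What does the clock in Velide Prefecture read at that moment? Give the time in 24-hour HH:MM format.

12:30

April 22, 2019 lies within the daylight-saving period (16 September 2018 – 28 April 2019), so Dorath Sector is on daylight time, UTC+02:00.
03:30 Dorath Sector − 2h = 01:30 UTC.
1 April 2019 is a Monday, so Saturdays fall on 6, 13, 20, 27; the last is April 27.
1 November 2019 is a Friday, so the first Sunday is November 3 and the third is November 17.
At the standard offset (UTC+11:00), 01:30 UTC + 11h = 12:30 Velide Prefecture standard time.
The standard-time date in Velide Prefecture, April 22, 2019, is outside the daylight-saving period (27 April – 17 November), so Velide Prefecture is on standard time, UTC+11:00.
01:30 UTC + 11h = 12:30 Velide Prefecture.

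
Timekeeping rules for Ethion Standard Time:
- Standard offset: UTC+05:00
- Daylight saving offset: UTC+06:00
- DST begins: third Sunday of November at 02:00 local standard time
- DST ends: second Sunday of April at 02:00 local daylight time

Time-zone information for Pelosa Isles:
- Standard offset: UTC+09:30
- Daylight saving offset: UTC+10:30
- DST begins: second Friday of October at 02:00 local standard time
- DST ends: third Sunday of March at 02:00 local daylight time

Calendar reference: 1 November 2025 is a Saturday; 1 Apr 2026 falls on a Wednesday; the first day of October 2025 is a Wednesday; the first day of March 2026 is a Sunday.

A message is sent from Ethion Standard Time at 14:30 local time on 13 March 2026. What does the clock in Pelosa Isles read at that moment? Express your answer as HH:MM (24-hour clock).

1 November 2025 is a Saturday, so the first Sunday is November 2 and the third is November 16.
1 April 2026 is a Wednesday, so the first Sunday is April 5 and the second is April 12.
Daylight saving runs 16 November 2025 – 12 April 2026; 13 March 2026 is inside that window, so Ethion Standard Time is at UTC+06:00.
14:30 Ethion Standard Time − 6h = 08:30 UTC.
1 October 2025 is a Wednesday, so the first Friday is October 3 and the second is October 10.
1 March 2026 is a Sunday, so the first Sunday is March 1 and the third is March 15.
At the standard offset (UTC+09:30), 08:30 UTC + 9h30m = 18:00 Pelosa Isles standard time.
Daylight saving runs 10 October 2025 – 15 March 2026; the standard-time date in Pelosa Isles, 13 March 2026, is inside that window, so Pelosa Isles is at UTC+10:30.
08:30 UTC + 10h30m = 19:00 Pelosa Isles.

19:00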